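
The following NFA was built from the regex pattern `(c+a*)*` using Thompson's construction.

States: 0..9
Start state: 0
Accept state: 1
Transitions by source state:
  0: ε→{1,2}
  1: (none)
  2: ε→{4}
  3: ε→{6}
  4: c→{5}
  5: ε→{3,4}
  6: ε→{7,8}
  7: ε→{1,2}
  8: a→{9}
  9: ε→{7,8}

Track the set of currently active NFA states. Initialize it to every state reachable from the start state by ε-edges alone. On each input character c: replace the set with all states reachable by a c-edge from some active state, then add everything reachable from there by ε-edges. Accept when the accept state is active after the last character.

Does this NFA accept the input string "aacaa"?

Answer: REJECT

Steps:
S₀ = ε-closure({0}) = {0,1,2,4}
'a' @ 1: {}  — dead — no transitions
rest 'acaa' ignored (set empty)
end set {} — state 1 not in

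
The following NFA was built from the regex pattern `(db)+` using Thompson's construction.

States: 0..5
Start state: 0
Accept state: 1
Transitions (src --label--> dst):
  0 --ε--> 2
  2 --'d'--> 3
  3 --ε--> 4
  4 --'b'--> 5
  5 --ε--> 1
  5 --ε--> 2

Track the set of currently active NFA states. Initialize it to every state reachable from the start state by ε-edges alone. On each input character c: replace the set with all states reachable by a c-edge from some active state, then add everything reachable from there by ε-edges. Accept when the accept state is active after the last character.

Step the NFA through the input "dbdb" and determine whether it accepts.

start: ε-closure({0}) = {0,2}
'd' @ 1: {3,4}
'b' @ 2: {1,2,5}  ✓accept
'd' @ 3: {3,4}
'b' @ 4: {1,2,5}  ✓accept
end set {1,2,5} — state 1 in

Answer: ACCEPT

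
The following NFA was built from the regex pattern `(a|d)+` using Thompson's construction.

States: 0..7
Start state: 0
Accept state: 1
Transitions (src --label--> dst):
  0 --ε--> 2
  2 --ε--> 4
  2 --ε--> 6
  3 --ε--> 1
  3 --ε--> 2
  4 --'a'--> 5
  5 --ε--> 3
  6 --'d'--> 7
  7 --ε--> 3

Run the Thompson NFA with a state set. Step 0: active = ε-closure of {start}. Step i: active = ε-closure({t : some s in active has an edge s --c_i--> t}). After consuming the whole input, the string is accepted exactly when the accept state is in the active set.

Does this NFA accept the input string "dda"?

Answer: ACCEPT

Derivation:
S₀ = ε-closure({0}) = {0,2,4,6}
'd' @ 1: {1,2,3,4,6,7}  ✓accept
'd' @ 2: {1,2,3,4,6,7}  ✓accept
'a' @ 3: {1,2,3,4,5,6}  ✓accept
end set {1,2,3,4,5,6} — state 1 in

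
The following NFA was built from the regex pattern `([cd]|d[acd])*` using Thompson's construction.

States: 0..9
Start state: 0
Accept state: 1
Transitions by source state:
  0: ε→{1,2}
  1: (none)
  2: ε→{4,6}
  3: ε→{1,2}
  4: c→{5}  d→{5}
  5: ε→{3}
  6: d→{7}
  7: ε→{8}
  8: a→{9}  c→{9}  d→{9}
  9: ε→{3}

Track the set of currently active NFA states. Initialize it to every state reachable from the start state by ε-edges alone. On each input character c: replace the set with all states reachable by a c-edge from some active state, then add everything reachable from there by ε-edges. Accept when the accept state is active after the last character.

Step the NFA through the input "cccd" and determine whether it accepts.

Answer: ACCEPT

Derivation:
S₀ = ε-closure({0}) = {0,1,2,4,6}
'c' @ 1: {1,2,3,4,5,6}  (accept∈set)
'c' @ 2: {1,2,3,4,5,6}  (accept∈set)
'c' @ 3: {1,2,3,4,5,6}  (accept∈set)
'd' @ 4: {1,2,3,4,5,6,7,8}  (accept∈set)
end set {1,2,3,4,5,6,7,8} — state 1 in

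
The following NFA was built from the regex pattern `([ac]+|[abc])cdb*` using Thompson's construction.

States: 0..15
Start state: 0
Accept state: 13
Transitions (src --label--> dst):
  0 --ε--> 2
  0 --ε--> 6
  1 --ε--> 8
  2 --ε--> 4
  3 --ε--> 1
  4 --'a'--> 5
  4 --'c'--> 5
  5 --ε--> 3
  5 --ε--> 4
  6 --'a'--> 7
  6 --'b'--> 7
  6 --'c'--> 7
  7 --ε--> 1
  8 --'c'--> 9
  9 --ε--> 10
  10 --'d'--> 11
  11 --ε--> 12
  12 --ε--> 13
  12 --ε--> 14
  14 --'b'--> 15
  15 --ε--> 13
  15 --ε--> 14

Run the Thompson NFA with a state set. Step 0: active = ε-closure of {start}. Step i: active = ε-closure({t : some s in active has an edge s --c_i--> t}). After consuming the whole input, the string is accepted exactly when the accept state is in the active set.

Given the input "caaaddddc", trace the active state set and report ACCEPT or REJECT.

S₀ = ε-closure({0}) = {0,2,4,6}
'c' @ 1: {1,3,4,5,7,8}
'a' @ 2: {1,3,4,5,8}
'a' @ 3: {1,3,4,5,8}
'a' @ 4: {1,3,4,5,8}
'd' @ 5: {}  — dead — no transitions
rest 'dddc' ignored (set empty)
final: {}; accept 13 not in set

Answer: REJECT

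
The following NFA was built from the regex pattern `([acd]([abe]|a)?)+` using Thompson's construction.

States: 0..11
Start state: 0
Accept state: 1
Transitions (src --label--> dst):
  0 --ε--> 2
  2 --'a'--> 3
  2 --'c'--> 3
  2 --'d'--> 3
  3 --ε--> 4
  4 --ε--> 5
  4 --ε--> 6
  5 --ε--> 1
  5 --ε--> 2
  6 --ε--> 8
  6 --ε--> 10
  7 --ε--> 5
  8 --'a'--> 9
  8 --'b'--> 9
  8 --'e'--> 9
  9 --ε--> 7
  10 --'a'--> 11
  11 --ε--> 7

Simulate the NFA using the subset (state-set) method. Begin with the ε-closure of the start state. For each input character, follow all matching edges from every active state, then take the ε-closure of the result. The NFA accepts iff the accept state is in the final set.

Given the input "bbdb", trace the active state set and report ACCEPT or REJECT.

Answer: REJECT

Steps:
S₀ = ε-closure({0}) = {0,2}
'b' @ 1: {}  — state set empty
rest 'bdb' ignored (set empty)
final: {}; accept 1 not in set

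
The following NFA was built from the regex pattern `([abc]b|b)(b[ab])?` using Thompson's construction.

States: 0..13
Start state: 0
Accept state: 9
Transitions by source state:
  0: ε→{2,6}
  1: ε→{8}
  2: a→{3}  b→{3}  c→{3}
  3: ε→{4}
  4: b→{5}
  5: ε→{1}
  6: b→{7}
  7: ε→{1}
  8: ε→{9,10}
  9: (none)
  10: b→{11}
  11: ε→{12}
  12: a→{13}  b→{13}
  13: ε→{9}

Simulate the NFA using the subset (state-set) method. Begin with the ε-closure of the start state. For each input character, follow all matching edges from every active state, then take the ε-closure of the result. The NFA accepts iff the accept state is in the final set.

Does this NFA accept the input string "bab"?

Answer: REJECT

Derivation:
initial (ε-close {0}): {0,2,6}
'b' @ 1: {1,3,4,7,8,9,10}  (accept∈set)
'a' @ 2: {}  — dead — no transitions
rest 'b' ignored (set empty)
after full input: {}  (accept=9 not in)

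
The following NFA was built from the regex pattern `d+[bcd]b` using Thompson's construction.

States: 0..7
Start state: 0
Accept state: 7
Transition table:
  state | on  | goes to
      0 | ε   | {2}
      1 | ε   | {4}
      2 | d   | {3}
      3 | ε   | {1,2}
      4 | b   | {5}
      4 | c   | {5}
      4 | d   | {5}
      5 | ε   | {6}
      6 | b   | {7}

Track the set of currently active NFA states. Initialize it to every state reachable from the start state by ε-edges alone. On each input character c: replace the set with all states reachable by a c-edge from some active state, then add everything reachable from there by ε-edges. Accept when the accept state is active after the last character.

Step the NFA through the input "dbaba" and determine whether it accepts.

Answer: REJECT

Trace:
S₀ = ε-closure({0}) = {0,2}
'd' @ 1: {1,2,3,4}
'b' @ 2: {5,6}
'a' @ 3: {}  — state set empty
rest 'ba' ignored (set empty)
end set {} — state 7 not in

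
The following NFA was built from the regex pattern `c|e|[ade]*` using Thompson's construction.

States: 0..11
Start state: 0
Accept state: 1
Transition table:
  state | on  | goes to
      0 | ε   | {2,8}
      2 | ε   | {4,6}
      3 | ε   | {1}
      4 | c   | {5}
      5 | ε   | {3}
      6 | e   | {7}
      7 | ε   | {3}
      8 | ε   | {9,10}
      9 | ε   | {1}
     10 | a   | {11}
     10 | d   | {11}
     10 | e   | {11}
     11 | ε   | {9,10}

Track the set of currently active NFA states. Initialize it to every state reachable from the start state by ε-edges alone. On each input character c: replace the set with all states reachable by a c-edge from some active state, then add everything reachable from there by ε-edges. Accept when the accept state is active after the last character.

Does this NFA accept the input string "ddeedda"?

S₀ = ε-closure({0}) = {0,1,2,4,6,8,9,10}
'd' @ 1: {1,9,10,11}  (accept∈set)
'd' @ 2: {1,9,10,11}  (accept∈set)
'e' @ 3: {1,9,10,11}  (accept∈set)
'e' @ 4: {1,9,10,11}  (accept∈set)
'd' @ 5: {1,9,10,11}  (accept∈set)
'd' @ 6: {1,9,10,11}  (accept∈set)
'a' @ 7: {1,9,10,11}  (accept∈set)
final: {1,9,10,11}; accept 1 in set

Answer: ACCEPT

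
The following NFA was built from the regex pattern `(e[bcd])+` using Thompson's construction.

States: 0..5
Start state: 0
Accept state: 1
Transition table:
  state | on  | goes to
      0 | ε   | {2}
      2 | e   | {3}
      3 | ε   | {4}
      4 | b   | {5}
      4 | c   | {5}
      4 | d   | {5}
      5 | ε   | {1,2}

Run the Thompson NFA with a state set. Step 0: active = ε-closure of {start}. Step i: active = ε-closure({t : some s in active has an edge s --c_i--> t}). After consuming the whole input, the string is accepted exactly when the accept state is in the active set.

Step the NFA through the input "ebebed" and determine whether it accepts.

start: ε-closure({0}) = {0,2}
'e' @ 1: {3,4}
'b' @ 2: {1,2,5}  (accept∈set)
'e' @ 3: {3,4}
'b' @ 4: {1,2,5}  (accept∈set)
'e' @ 5: {3,4}
'd' @ 6: {1,2,5}  (accept∈set)
after full input: {1,2,5}  (accept=1 in)

Answer: ACCEPT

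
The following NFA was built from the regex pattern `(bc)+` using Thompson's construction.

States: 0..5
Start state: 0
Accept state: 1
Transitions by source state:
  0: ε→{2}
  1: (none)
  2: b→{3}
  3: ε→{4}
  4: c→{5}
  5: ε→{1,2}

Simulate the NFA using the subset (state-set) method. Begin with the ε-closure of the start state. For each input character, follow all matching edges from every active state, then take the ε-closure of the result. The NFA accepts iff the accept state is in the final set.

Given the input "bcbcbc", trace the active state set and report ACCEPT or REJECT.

S₀ = ε-closure({0}) = {0,2}
'b' @ 1: {3,4}
'c' @ 2: {1,2,5}  ✓accept
'b' @ 3: {3,4}
'c' @ 4: {1,2,5}  ✓accept
'b' @ 5: {3,4}
'c' @ 6: {1,2,5}  ✓accept
end set {1,2,5} — state 1 in

Answer: ACCEPT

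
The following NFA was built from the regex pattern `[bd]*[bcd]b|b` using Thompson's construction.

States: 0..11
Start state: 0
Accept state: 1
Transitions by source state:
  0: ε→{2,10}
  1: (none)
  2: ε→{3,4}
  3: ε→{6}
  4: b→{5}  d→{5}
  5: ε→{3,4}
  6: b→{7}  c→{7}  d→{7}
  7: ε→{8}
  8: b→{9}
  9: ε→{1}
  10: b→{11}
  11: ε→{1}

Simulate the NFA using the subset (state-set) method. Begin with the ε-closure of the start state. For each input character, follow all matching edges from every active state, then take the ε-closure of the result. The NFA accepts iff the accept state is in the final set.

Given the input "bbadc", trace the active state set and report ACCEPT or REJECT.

start: ε-closure({0}) = {0,2,3,4,6,10}
'b' @ 1: {1,3,4,5,6,7,8,11}  ✓accept
'b' @ 2: {1,3,4,5,6,7,8,9}  ✓accept
'a' @ 3: {}  — no active states
rest 'dc' ignored (set empty)
after full input: {}  (accept=1 not in)

Answer: REJECT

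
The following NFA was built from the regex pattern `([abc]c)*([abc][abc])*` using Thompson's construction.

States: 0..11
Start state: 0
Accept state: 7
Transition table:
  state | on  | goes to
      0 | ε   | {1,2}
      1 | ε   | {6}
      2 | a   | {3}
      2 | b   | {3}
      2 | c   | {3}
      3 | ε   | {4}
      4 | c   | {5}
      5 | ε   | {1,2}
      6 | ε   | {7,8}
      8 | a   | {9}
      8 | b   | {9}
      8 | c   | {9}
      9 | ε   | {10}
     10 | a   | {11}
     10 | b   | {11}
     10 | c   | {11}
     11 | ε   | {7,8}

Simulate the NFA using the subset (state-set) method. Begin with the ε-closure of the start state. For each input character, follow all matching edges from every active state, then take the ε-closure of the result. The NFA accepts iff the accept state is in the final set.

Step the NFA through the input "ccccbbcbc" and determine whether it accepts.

Answer: REJECT

Steps:
initial (ε-close {0}): {0,1,2,6,7,8}
'c' @ 1: {3,4,9,10}
'c' @ 2: {1,2,5,6,7,8,11}  ✓accept
'c' @ 3: {3,4,9,10}
'c' @ 4: {1,2,5,6,7,8,11}  ✓accept
'b' @ 5: {3,4,9,10}
'b' @ 6: {7,8,11}  ✓accept
'c' @ 7: {9,10}
'b' @ 8: {7,8,11}  ✓accept
'c' @ 9: {9,10}
end set {9,10} — state 7 not in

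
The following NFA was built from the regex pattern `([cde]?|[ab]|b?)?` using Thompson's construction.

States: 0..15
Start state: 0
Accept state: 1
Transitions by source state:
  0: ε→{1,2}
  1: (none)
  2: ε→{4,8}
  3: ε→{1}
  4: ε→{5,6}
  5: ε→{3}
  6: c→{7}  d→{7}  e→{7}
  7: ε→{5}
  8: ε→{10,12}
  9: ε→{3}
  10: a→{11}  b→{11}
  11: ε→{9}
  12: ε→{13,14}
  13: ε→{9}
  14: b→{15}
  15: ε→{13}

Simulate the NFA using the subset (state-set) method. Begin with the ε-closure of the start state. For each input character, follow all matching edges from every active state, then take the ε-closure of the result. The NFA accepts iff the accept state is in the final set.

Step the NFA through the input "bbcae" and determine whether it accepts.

Answer: REJECT

Derivation:
initial (ε-close {0}): {0,1,2,3,4,5,6,8,9,10,12,13,14}
'b' @ 1: {1,3,9,11,13,15}  [accepting]
'b' @ 2: {}  — dead — no transitions
rest 'cae' ignored (set empty)
final: {}; accept 1 not in set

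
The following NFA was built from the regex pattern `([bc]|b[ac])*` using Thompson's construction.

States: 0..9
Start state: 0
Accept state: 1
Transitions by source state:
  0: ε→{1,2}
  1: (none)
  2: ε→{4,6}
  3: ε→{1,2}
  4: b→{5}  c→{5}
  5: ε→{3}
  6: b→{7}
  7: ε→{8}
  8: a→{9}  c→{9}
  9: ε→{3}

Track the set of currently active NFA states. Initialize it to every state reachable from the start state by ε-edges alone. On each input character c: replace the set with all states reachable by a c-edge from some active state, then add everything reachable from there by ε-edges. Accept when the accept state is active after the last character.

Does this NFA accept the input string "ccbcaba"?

Answer: REJECT

Derivation:
initial (ε-close {0}): {0,1,2,4,6}
'c' @ 1: {1,2,3,4,5,6}  [accepting]
'c' @ 2: {1,2,3,4,5,6}  [accepting]
'b' @ 3: {1,2,3,4,5,6,7,8}  [accepting]
'c' @ 4: {1,2,3,4,5,6,9}  [accepting]
'a' @ 5: {}  — no active states
rest 'ba' ignored (set empty)
final: {}; accept 1 not in set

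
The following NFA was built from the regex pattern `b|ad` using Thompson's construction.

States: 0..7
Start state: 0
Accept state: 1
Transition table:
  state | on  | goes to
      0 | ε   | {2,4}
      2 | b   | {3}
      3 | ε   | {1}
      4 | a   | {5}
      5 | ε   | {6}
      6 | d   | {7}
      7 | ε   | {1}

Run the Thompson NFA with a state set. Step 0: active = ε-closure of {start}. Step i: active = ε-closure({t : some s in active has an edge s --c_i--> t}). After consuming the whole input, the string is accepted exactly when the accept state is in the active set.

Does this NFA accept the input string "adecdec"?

initial (ε-close {0}): {0,2,4}
'a' @ 1: {5,6}
'd' @ 2: {1,7}  ✓accept
'e' @ 3: {}  — state set empty
rest 'cdec' ignored (set empty)
after full input: {}  (accept=1 not in)

Answer: REJECT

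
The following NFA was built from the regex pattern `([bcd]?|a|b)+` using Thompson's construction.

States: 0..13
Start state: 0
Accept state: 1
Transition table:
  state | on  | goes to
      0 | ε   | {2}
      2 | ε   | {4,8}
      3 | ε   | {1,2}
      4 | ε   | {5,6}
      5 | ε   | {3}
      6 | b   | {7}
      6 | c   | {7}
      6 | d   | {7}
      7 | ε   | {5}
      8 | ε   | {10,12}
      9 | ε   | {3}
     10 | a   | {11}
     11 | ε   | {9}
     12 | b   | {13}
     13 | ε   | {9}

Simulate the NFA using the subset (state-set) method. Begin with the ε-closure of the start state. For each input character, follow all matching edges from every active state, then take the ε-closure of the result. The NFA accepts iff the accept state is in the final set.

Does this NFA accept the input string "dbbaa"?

S₀ = ε-closure({0}) = {0,1,2,3,4,5,6,8,10,12}
'd' @ 1: {1,2,3,4,5,6,7,8,10,12}  [accepting]
'b' @ 2: {1,2,3,4,5,6,7,8,9,10,12,13}  [accepting]
'b' @ 3: {1,2,3,4,5,6,7,8,9,10,12,13}  [accepting]
'a' @ 4: {1,2,3,4,5,6,8,9,10,11,12}  [accepting]
'a' @ 5: {1,2,3,4,5,6,8,9,10,11,12}  [accepting]
after full input: {1,2,3,4,5,6,8,9,10,11,12}  (accept=1 in)

Answer: ACCEPT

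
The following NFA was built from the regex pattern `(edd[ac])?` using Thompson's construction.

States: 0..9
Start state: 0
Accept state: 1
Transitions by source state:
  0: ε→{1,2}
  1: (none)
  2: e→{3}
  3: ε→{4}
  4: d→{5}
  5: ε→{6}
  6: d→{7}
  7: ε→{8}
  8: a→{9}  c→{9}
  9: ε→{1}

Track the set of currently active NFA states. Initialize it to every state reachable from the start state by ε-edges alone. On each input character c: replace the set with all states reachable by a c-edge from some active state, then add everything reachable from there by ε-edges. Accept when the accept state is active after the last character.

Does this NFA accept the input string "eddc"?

Answer: ACCEPT

Derivation:
S₀ = ε-closure({0}) = {0,1,2}
'e' @ 1: {3,4}
'd' @ 2: {5,6}
'd' @ 3: {7,8}
'c' @ 4: {1,9}  ✓accept
after full input: {1,9}  (accept=1 in)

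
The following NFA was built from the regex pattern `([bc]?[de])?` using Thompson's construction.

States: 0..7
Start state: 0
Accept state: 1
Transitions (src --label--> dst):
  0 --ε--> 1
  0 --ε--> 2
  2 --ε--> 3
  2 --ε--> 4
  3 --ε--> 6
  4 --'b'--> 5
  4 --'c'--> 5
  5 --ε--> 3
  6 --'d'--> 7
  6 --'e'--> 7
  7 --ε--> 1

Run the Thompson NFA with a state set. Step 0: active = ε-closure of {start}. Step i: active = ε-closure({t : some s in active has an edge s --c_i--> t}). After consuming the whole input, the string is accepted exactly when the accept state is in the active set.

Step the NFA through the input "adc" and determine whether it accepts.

Answer: REJECT

Trace:
start: ε-closure({0}) = {0,1,2,3,4,6}
'a' @ 1: {}  — no active states
rest 'dc' ignored (set empty)
after full input: {}  (accept=1 not in)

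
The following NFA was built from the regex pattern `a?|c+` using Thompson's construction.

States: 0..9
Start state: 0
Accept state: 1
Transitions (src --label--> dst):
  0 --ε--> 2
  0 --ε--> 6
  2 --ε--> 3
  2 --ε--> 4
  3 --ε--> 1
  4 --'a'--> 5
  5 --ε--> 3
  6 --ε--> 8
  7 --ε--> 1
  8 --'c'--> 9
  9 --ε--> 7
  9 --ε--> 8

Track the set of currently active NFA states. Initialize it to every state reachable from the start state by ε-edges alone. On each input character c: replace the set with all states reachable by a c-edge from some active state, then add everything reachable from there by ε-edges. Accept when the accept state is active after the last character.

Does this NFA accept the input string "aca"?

start: ε-closure({0}) = {0,1,2,3,4,6,8}
'a' @ 1: {1,3,5}  (accept∈set)
'c' @ 2: {}  — no active states
rest 'a' ignored (set empty)
after full input: {}  (accept=1 not in)

Answer: REJECT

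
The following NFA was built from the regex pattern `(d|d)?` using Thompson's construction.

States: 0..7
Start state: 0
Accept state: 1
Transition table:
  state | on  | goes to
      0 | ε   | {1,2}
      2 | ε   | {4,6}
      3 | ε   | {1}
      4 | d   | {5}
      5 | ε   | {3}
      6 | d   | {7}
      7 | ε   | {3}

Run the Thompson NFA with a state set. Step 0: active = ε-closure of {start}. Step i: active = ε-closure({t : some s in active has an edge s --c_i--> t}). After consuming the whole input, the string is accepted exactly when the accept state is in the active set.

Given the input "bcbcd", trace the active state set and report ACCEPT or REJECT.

Answer: REJECT

Steps:
S₀ = ε-closure({0}) = {0,1,2,4,6}
'b' @ 1: {}  — no active states
rest 'cbcd' ignored (set empty)
final: {}; accept 1 not in set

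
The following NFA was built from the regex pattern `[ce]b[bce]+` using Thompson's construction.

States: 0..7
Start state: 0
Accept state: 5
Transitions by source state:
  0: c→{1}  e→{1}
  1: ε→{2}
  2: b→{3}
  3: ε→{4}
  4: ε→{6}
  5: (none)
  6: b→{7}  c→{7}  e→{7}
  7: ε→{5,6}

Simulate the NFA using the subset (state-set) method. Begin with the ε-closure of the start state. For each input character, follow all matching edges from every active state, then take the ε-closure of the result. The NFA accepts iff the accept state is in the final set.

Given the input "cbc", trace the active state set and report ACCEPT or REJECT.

S₀ = ε-closure({0}) = {0}
'c' @ 1: {1,2}
'b' @ 2: {3,4,6}
'c' @ 3: {5,6,7}  ✓accept
end set {5,6,7} — state 5 in

Answer: ACCEPT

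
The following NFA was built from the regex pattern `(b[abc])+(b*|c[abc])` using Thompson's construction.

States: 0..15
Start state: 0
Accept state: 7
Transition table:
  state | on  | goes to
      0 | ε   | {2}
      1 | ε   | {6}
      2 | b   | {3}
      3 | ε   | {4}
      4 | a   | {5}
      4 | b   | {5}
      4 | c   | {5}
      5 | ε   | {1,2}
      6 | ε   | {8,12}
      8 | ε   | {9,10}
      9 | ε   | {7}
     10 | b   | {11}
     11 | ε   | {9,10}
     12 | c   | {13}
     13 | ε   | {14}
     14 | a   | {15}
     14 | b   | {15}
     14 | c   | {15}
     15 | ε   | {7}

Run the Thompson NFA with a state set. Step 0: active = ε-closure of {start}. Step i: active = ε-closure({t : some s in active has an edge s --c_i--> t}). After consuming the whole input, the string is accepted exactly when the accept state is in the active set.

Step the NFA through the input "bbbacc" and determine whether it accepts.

S₀ = ε-closure({0}) = {0,2}
'b' @ 1: {3,4}
'b' @ 2: {1,2,5,6,7,8,9,10,12}  ✓accept
'b' @ 3: {3,4,7,9,10,11}  ✓accept
'a' @ 4: {1,2,5,6,7,8,9,10,12}  ✓accept
'c' @ 5: {13,14}
'c' @ 6: {7,15}  ✓accept
end set {7,15} — state 7 in

Answer: ACCEPT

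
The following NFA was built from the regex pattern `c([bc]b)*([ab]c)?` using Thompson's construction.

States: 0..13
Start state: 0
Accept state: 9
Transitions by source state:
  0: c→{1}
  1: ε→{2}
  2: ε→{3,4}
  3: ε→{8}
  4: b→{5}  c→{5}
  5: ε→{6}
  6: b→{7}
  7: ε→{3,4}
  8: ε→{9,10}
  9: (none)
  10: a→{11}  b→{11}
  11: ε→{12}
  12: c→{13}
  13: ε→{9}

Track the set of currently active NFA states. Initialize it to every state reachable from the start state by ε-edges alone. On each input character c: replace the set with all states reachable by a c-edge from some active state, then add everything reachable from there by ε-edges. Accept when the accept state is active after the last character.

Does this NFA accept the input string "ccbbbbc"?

start: ε-closure({0}) = {0}
'c' @ 1: {1,2,3,4,8,9,10}  ✓accept
'c' @ 2: {5,6}
'b' @ 3: {3,4,7,8,9,10}  ✓accept
'b' @ 4: {5,6,11,12}
'b' @ 5: {3,4,7,8,9,10}  ✓accept
'b' @ 6: {5,6,11,12}
'c' @ 7: {9,13}  ✓accept
final: {9,13}; accept 9 in set

Answer: ACCEPT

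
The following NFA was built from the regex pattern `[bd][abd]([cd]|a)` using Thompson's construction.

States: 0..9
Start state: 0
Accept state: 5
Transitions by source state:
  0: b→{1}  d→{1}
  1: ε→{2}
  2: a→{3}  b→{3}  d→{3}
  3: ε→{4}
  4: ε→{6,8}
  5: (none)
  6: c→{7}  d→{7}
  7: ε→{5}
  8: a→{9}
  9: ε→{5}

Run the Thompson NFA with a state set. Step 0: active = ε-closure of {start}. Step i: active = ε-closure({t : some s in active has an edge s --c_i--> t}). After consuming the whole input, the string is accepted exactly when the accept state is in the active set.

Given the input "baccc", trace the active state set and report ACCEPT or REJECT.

Answer: REJECT

Trace:
initial (ε-close {0}): {0}
'b' @ 1: {1,2}
'a' @ 2: {3,4,6,8}
'c' @ 3: {5,7}  [accepting]
'c' @ 4: {}  — dead — no transitions
rest 'c' ignored (set empty)
end set {} — state 5 not in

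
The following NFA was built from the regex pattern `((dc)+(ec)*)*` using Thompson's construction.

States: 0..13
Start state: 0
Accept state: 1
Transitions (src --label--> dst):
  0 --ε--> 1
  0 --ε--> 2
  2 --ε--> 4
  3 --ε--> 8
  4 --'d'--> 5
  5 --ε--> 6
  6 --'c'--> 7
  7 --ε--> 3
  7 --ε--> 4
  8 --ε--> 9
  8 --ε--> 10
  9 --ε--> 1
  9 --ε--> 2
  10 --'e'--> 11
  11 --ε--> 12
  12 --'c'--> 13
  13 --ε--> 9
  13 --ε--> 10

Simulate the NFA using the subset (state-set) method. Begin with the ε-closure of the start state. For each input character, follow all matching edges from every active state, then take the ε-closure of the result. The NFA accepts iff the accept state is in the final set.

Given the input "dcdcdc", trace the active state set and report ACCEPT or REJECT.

Answer: ACCEPT

Trace:
initial (ε-close {0}): {0,1,2,4}
'd' @ 1: {5,6}
'c' @ 2: {1,2,3,4,7,8,9,10}  [accepting]
'd' @ 3: {5,6}
'c' @ 4: {1,2,3,4,7,8,9,10}  [accepting]
'd' @ 5: {5,6}
'c' @ 6: {1,2,3,4,7,8,9,10}  [accepting]
end set {1,2,3,4,7,8,9,10} — state 1 in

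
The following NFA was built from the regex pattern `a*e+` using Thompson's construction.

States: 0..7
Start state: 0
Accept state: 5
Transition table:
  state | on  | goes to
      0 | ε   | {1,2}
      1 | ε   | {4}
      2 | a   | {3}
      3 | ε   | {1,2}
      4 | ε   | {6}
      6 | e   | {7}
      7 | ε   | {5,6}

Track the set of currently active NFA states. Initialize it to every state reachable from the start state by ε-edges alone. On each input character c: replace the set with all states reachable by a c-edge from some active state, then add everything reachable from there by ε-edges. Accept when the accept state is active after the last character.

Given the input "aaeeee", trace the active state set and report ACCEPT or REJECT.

Answer: ACCEPT

Derivation:
S₀ = ε-closure({0}) = {0,1,2,4,6}
'a' @ 1: {1,2,3,4,6}
'a' @ 2: {1,2,3,4,6}
'e' @ 3: {5,6,7}  (accept∈set)
'e' @ 4: {5,6,7}  (accept∈set)
'e' @ 5: {5,6,7}  (accept∈set)
'e' @ 6: {5,6,7}  (accept∈set)
final: {5,6,7}; accept 5 in set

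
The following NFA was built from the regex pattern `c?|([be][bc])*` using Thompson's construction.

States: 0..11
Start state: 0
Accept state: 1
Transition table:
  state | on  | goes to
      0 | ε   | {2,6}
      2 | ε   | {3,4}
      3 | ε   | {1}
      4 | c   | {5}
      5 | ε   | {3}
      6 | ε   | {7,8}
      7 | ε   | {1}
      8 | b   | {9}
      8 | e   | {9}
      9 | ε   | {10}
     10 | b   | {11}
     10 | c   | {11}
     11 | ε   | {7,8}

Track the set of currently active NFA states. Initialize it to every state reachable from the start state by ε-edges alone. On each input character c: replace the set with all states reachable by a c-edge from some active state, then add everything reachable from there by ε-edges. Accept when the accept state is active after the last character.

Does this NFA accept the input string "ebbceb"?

Answer: ACCEPT

Trace:
start: ε-closure({0}) = {0,1,2,3,4,6,7,8}
'e' @ 1: {9,10}
'b' @ 2: {1,7,8,11}  ✓accept
'b' @ 3: {9,10}
'c' @ 4: {1,7,8,11}  ✓accept
'e' @ 5: {9,10}
'b' @ 6: {1,7,8,11}  ✓accept
end set {1,7,8,11} — state 1 in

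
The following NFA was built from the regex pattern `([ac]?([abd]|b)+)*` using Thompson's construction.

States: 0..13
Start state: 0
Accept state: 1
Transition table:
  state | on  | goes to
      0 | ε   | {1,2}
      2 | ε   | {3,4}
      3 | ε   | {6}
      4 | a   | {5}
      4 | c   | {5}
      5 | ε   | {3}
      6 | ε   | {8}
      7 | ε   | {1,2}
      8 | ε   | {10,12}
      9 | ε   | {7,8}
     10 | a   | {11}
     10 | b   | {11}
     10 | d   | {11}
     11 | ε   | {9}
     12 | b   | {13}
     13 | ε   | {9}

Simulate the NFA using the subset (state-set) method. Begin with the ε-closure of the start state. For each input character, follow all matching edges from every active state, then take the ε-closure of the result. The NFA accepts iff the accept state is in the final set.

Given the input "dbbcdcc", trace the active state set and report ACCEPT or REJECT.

S₀ = ε-closure({0}) = {0,1,2,3,4,6,8,10,12}
'd' @ 1: {1,2,3,4,6,7,8,9,10,11,12}  (accept∈set)
'b' @ 2: {1,2,3,4,6,7,8,9,10,11,12,13}  (accept∈set)
'b' @ 3: {1,2,3,4,6,7,8,9,10,11,12,13}  (accept∈set)
'c' @ 4: {3,5,6,8,10,12}
'd' @ 5: {1,2,3,4,6,7,8,9,10,11,12}  (accept∈set)
'c' @ 6: {3,5,6,8,10,12}
'c' @ 7: {}  — state set empty
final: {}; accept 1 not in set

Answer: REJECT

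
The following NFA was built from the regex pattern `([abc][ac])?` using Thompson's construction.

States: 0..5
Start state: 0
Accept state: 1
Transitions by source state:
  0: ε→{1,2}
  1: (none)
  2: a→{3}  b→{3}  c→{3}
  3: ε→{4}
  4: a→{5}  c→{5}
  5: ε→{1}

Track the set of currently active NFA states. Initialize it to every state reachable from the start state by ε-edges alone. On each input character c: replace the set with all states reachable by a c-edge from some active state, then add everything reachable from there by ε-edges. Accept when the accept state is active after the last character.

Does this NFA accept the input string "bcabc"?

start: ε-closure({0}) = {0,1,2}
'b' @ 1: {3,4}
'c' @ 2: {1,5}  ✓accept
'a' @ 3: {}  — state set empty
rest 'bc' ignored (set empty)
final: {}; accept 1 not in set

Answer: REJECT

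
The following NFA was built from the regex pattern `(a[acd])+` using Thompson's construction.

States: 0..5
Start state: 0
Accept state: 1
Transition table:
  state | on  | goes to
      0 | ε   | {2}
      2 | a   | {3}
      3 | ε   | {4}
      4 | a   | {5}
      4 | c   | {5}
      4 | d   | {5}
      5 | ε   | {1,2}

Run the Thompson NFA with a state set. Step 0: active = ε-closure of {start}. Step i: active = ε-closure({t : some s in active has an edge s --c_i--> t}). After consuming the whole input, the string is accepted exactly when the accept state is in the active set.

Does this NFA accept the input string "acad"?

initial (ε-close {0}): {0,2}
'a' @ 1: {3,4}
'c' @ 2: {1,2,5}  (accept∈set)
'a' @ 3: {3,4}
'd' @ 4: {1,2,5}  (accept∈set)
final: {1,2,5}; accept 1 in set

Answer: ACCEPT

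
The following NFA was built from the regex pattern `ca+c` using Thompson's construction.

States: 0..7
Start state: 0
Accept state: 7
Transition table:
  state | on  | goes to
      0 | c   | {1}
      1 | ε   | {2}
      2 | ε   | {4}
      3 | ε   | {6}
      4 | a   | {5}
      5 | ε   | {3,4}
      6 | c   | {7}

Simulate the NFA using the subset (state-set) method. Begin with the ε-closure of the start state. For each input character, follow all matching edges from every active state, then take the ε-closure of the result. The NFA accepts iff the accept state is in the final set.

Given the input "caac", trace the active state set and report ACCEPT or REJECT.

Answer: ACCEPT

Trace:
S₀ = ε-closure({0}) = {0}
'c' @ 1: {1,2,4}
'a' @ 2: {3,4,5,6}
'a' @ 3: {3,4,5,6}
'c' @ 4: {7}  [accepting]
end set {7} — state 7 in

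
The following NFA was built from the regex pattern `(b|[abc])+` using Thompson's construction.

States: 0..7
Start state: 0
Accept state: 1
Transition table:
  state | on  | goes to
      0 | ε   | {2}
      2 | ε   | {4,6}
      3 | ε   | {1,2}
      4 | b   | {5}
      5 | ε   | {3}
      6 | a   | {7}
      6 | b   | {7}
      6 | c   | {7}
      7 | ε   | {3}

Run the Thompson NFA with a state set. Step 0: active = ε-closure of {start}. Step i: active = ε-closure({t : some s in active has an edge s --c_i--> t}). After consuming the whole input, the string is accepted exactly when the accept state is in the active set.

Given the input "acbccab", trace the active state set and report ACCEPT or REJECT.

Answer: ACCEPT

Trace:
S₀ = ε-closure({0}) = {0,2,4,6}
'a' @ 1: {1,2,3,4,6,7}  (accept∈set)
'c' @ 2: {1,2,3,4,6,7}  (accept∈set)
'b' @ 3: {1,2,3,4,5,6,7}  (accept∈set)
'c' @ 4: {1,2,3,4,6,7}  (accept∈set)
'c' @ 5: {1,2,3,4,6,7}  (accept∈set)
'a' @ 6: {1,2,3,4,6,7}  (accept∈set)
'b' @ 7: {1,2,3,4,5,6,7}  (accept∈set)
final: {1,2,3,4,5,6,7}; accept 1 in set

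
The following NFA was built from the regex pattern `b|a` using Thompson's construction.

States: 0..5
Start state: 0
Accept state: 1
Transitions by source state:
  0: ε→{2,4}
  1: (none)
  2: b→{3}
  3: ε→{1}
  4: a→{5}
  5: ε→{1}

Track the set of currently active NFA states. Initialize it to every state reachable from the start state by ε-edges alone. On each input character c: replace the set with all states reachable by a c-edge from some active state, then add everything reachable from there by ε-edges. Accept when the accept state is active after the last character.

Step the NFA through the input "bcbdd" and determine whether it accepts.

Answer: REJECT

Trace:
initial (ε-close {0}): {0,2,4}
'b' @ 1: {1,3}  ✓accept
'c' @ 2: {}  — dead — no transitions
rest 'bdd' ignored (set empty)
end set {} — state 1 not in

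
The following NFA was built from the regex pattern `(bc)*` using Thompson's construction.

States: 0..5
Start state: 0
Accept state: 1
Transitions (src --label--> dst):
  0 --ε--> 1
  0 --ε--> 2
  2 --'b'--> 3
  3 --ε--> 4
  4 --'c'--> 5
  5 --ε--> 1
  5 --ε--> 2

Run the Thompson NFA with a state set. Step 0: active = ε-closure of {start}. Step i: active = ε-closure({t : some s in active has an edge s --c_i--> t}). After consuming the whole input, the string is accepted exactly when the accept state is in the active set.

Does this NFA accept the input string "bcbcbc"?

S₀ = ε-closure({0}) = {0,1,2}
'b' @ 1: {3,4}
'c' @ 2: {1,2,5}  (accept∈set)
'b' @ 3: {3,4}
'c' @ 4: {1,2,5}  (accept∈set)
'b' @ 5: {3,4}
'c' @ 6: {1,2,5}  (accept∈set)
final: {1,2,5}; accept 1 in set

Answer: ACCEPT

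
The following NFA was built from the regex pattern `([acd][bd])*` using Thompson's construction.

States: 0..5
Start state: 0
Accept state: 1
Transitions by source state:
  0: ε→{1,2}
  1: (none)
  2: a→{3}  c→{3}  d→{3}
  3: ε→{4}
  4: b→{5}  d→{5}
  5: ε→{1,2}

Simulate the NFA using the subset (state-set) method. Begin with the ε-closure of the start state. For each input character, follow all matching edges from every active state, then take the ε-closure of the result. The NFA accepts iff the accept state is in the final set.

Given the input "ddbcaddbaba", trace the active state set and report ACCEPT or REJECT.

S₀ = ε-closure({0}) = {0,1,2}
'd' @ 1: {3,4}
'd' @ 2: {1,2,5}  ✓accept
'b' @ 3: {}  — no active states
rest 'caddbaba' ignored (set empty)
end set {} — state 1 not in

Answer: REJECT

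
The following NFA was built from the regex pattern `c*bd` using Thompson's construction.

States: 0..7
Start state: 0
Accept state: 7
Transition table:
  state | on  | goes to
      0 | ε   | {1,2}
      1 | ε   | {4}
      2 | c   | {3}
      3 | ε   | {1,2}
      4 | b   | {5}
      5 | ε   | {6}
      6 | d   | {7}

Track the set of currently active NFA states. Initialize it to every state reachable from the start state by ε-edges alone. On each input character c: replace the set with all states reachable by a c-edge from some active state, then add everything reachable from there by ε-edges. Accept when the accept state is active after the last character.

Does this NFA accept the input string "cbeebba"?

Answer: REJECT

Trace:
S₀ = ε-closure({0}) = {0,1,2,4}
'c' @ 1: {1,2,3,4}
'b' @ 2: {5,6}
'e' @ 3: {}  — no active states
rest 'ebba' ignored (set empty)
final: {}; accept 7 not in set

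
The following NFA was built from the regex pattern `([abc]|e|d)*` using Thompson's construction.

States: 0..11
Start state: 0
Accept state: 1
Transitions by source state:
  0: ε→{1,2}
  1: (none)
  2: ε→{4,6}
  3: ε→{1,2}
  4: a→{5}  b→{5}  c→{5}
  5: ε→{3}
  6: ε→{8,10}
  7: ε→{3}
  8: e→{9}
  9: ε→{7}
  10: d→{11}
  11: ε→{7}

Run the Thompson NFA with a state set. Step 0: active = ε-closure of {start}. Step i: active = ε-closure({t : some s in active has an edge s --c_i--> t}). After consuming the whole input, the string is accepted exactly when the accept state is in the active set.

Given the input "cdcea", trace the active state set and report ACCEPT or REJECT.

start: ε-closure({0}) = {0,1,2,4,6,8,10}
'c' @ 1: {1,2,3,4,5,6,8,10}  [accepting]
'd' @ 2: {1,2,3,4,6,7,8,10,11}  [accepting]
'c' @ 3: {1,2,3,4,5,6,8,10}  [accepting]
'e' @ 4: {1,2,3,4,6,7,8,9,10}  [accepting]
'a' @ 5: {1,2,3,4,5,6,8,10}  [accepting]
final: {1,2,3,4,5,6,8,10}; accept 1 in set

Answer: ACCEPT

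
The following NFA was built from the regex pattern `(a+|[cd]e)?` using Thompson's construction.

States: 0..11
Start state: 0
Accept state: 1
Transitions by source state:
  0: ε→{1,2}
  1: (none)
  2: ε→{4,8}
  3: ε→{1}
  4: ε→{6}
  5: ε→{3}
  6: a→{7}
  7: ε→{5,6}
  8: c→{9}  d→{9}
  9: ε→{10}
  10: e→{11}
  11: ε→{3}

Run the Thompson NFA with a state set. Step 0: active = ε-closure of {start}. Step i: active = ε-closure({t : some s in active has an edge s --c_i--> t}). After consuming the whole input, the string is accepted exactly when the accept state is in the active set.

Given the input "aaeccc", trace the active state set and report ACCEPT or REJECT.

S₀ = ε-closure({0}) = {0,1,2,4,6,8}
'a' @ 1: {1,3,5,6,7}  ✓accept
'a' @ 2: {1,3,5,6,7}  ✓accept
'e' @ 3: {}  — dead — no transitions
rest 'ccc' ignored (set empty)
final: {}; accept 1 not in set

Answer: REJECT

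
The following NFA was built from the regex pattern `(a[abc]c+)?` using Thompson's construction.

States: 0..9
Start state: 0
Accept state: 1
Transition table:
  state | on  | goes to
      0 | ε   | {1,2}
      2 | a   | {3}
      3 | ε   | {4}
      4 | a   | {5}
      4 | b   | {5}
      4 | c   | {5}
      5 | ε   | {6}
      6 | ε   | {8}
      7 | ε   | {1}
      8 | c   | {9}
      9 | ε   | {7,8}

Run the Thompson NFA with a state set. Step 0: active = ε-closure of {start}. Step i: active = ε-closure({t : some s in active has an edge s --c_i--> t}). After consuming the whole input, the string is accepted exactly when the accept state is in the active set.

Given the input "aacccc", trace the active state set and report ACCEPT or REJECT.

initial (ε-close {0}): {0,1,2}
'a' @ 1: {3,4}
'a' @ 2: {5,6,8}
'c' @ 3: {1,7,8,9}  (accept∈set)
'c' @ 4: {1,7,8,9}  (accept∈set)
'c' @ 5: {1,7,8,9}  (accept∈set)
'c' @ 6: {1,7,8,9}  (accept∈set)
after full input: {1,7,8,9}  (accept=1 in)

Answer: ACCEPT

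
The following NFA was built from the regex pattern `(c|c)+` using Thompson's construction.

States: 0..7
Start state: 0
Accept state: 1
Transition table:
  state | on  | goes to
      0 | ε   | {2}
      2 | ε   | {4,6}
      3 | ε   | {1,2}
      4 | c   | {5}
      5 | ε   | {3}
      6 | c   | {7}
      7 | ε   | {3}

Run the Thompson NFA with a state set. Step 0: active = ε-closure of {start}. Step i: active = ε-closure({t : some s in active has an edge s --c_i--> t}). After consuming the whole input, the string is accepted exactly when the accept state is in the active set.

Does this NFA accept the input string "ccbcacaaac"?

Answer: REJECT

Derivation:
S₀ = ε-closure({0}) = {0,2,4,6}
'c' @ 1: {1,2,3,4,5,6,7}  [accepting]
'c' @ 2: {1,2,3,4,5,6,7}  [accepting]
'b' @ 3: {}  — state set empty
rest 'cacaaac' ignored (set empty)
end set {} — state 1 not in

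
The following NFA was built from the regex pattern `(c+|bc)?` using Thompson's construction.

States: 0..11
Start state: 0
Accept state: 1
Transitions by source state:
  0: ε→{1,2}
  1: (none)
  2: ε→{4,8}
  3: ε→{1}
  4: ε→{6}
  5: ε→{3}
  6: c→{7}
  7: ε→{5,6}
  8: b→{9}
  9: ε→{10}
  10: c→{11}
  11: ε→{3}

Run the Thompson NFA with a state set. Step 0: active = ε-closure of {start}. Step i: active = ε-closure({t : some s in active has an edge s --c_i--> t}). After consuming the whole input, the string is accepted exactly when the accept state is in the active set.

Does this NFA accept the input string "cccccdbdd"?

initial (ε-close {0}): {0,1,2,4,6,8}
'c' @ 1: {1,3,5,6,7}  [accepting]
'c' @ 2: {1,3,5,6,7}  [accepting]
'c' @ 3: {1,3,5,6,7}  [accepting]
'c' @ 4: {1,3,5,6,7}  [accepting]
'c' @ 5: {1,3,5,6,7}  [accepting]
'd' @ 6: {}  — dead — no transitions
rest 'bdd' ignored (set empty)
end set {} — state 1 not in

Answer: REJECT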